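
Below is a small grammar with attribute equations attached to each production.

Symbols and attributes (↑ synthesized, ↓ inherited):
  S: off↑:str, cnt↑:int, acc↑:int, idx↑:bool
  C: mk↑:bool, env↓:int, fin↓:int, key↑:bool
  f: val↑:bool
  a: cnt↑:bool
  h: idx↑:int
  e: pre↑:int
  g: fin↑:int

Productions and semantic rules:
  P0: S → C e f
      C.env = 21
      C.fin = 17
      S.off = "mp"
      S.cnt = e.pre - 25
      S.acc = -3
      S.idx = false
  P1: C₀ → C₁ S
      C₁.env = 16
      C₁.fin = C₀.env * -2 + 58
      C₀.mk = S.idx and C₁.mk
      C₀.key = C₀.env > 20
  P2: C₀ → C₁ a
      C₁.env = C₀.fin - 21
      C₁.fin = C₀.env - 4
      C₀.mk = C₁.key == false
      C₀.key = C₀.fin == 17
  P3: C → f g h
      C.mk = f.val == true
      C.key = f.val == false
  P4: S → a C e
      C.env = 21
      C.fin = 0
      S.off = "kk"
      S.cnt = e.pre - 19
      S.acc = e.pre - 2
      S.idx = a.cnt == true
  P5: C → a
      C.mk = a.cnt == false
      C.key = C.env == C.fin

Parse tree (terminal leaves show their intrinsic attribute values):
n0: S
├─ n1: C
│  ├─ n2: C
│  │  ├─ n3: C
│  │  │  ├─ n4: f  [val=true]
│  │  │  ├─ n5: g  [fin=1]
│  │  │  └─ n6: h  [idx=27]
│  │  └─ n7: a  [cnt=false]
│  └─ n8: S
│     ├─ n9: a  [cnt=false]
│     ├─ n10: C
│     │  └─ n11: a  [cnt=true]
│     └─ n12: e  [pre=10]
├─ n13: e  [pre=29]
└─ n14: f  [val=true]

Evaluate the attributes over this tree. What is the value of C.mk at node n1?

1. n1.env = 21  [21]
2. n1.fin = 17  [17]
3. n2.env = 16  [16]
4. n2.fin = 16  [C₀.env * -2 + 58]
5. n3.env = -5  [C₀.fin - 21]
6. n3.fin = 12  [C₀.env - 4]
7. n4.val = true  [terminal]
8. n5.fin = 1  [terminal]
9. n6.idx = 27  [terminal]
10. n3.mk = true  [f.val == true]
11. n3.key = false  [f.val == false]
12. n7.cnt = false  [terminal]
13. n2.mk = true  [C₁.key == false]
14. n2.key = false  [C₀.fin == 17]
15. n9.cnt = false  [terminal]
16. n10.env = 21  [21]
17. n10.fin = 0  [0]
18. n11.cnt = true  [terminal]
19. n10.mk = false  [a.cnt == false]
20. n10.key = false  [C.env == C.fin]
21. n12.pre = 10  [terminal]
22. n8.off = "kk"  ["kk"]
23. n8.cnt = -9  [e.pre - 19]
24. n8.acc = 8  [e.pre - 2]
25. n8.idx = false  [a.cnt == true]
26. n1.mk = false  [S.idx and C₁.mk]
27. n1.key = true  [C₀.env > 20]
28. n13.pre = 29  [terminal]
29. n14.val = true  [terminal]
30. n0.off = "mp"  ["mp"]
31. n0.cnt = 4  [e.pre - 25]
32. n0.acc = -3  [-3]
33. n0.idx = false  [false]

false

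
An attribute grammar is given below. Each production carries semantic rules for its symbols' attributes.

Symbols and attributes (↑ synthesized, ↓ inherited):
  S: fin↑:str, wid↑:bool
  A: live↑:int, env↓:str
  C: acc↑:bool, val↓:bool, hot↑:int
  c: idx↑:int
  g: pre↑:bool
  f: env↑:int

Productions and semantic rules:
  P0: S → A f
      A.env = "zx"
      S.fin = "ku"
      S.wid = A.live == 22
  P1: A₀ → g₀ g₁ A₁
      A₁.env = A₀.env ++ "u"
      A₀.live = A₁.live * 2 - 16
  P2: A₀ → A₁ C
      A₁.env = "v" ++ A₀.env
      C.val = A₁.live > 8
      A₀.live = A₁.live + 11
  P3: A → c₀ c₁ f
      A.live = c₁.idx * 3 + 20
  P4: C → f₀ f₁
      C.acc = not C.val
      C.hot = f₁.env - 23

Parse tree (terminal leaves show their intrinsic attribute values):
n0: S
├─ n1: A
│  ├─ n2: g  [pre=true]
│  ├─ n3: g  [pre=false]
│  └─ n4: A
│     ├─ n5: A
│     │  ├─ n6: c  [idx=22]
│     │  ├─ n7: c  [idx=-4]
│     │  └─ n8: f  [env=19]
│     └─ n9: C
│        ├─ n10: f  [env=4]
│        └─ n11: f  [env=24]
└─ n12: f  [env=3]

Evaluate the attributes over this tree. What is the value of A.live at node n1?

1. n1.env = "zx"  ["zx"]
2. n2.pre = true  [terminal]
3. n3.pre = false  [terminal]
4. n4.env = "zxu"  [A₀.env ++ "u"]
5. n5.env = "vzxu"  ["v" ++ A₀.env]
6. n6.idx = 22  [terminal]
7. n7.idx = -4  [terminal]
8. n8.env = 19  [terminal]
9. n5.live = 8  [c₁.idx * 3 + 20]
10. n9.val = false  [A₁.live > 8]
11. n10.env = 4  [terminal]
12. n11.env = 24  [terminal]
13. n9.acc = true  [not C.val]
14. n9.hot = 1  [f₁.env - 23]
15. n4.live = 19  [A₁.live + 11]
16. n1.live = 22  [A₁.live * 2 - 16]
17. n12.env = 3  [terminal]
18. n0.fin = "ku"  ["ku"]
19. n0.wid = true  [A.live == 22]

22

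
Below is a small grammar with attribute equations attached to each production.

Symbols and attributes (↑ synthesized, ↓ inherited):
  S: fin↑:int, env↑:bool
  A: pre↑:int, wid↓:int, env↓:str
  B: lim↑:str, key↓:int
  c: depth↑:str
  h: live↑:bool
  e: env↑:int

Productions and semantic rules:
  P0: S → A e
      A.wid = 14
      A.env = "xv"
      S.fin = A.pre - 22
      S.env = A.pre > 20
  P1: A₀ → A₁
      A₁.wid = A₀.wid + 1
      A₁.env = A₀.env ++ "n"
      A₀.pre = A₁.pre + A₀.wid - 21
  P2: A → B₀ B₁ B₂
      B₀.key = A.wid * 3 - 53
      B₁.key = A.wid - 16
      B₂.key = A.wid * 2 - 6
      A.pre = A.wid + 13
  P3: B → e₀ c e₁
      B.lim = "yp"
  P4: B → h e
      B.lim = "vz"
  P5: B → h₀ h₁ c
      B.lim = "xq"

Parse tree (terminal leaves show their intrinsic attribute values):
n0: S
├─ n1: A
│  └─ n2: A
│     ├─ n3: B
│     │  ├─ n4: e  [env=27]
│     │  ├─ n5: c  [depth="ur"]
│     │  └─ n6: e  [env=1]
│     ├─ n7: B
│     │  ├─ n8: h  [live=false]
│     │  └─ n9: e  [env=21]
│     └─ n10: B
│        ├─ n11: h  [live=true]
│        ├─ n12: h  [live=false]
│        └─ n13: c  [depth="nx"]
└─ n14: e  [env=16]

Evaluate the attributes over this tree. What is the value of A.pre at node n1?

1. n1.wid = 14  [14]
2. n1.env = "xv"  ["xv"]
3. n2.wid = 15  [A₀.wid + 1]
4. n2.env = "xvn"  [A₀.env ++ "n"]
5. n3.key = -8  [A.wid * 3 - 53]
6. n4.env = 27  [terminal]
7. n5.depth = "ur"  [terminal]
8. n6.env = 1  [terminal]
9. n3.lim = "yp"  ["yp"]
10. n7.key = -1  [A.wid - 16]
11. n8.live = false  [terminal]
12. n9.env = 21  [terminal]
13. n7.lim = "vz"  ["vz"]
14. n10.key = 24  [A.wid * 2 - 6]
15. n11.live = true  [terminal]
16. n12.live = false  [terminal]
17. n13.depth = "nx"  [terminal]
18. n10.lim = "xq"  ["xq"]
19. n2.pre = 28  [A.wid + 13]
20. n1.pre = 21  [A₁.pre + A₀.wid - 21]
21. n14.env = 16  [terminal]
22. n0.fin = -1  [A.pre - 22]
23. n0.env = true  [A.pre > 20]

21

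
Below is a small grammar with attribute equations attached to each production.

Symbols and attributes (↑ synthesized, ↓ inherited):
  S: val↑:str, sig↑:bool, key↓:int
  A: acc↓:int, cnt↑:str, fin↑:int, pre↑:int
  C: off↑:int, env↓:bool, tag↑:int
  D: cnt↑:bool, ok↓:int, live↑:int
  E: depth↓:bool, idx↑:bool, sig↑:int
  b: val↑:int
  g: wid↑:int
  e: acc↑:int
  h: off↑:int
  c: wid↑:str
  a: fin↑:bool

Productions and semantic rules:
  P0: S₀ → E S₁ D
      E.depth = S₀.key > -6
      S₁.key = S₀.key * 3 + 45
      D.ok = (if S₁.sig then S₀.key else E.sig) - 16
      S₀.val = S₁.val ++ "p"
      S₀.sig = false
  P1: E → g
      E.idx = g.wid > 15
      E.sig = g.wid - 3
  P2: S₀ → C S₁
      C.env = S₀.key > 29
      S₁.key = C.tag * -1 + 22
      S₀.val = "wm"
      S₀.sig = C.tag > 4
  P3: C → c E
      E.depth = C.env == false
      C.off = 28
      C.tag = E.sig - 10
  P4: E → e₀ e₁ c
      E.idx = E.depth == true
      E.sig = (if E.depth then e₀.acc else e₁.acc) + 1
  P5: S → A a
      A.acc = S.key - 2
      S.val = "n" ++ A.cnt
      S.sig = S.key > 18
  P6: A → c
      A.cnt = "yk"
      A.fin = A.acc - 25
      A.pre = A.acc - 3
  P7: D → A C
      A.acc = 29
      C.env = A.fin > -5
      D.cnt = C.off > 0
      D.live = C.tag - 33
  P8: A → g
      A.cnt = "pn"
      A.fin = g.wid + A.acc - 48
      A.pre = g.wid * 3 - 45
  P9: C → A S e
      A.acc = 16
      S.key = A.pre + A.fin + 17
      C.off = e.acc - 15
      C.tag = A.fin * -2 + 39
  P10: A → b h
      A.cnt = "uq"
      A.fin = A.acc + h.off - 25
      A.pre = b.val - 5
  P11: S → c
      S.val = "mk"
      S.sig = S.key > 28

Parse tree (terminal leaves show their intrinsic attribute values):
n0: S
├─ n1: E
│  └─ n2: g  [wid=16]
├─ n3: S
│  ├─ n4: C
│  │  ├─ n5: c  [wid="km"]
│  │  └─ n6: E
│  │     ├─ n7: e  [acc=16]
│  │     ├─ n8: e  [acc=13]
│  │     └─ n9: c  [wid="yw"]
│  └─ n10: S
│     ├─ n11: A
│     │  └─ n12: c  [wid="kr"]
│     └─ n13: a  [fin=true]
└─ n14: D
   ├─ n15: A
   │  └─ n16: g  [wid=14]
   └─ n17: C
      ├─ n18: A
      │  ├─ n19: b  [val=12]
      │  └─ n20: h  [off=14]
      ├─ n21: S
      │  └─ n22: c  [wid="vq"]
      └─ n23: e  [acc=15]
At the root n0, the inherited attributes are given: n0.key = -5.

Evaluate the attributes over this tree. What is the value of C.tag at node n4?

1. n0.key = -5  [given at root]
2. n1.depth = true  [S₀.key > -6]
3. n2.wid = 16  [terminal]
4. n1.idx = true  [g.wid > 15]
5. n1.sig = 13  [g.wid - 3]
6. n3.key = 30  [S₀.key * 3 + 45]
7. n4.env = true  [S₀.key > 29]
8. n5.wid = "km"  [terminal]
9. n6.depth = false  [C.env == false]
10. n7.acc = 16  [terminal]
11. n8.acc = 13  [terminal]
12. n9.wid = "yw"  [terminal]
13. n6.idx = false  [E.depth == true]
14. n6.sig = 14  [(if E.depth then e₀.acc else e₁.acc) + 1]
15. n4.off = 28  [28]
16. n4.tag = 4  [E.sig - 10]
17. n10.key = 18  [C.tag * -1 + 22]
18. n11.acc = 16  [S.key - 2]
19. n12.wid = "kr"  [terminal]
20. n11.cnt = "yk"  ["yk"]
21. n11.fin = -9  [A.acc - 25]
22. n11.pre = 13  [A.acc - 3]
23. n13.fin = true  [terminal]
24. n10.val = "nyk"  ["n" ++ A.cnt]
25. n10.sig = false  [S.key > 18]
26. n3.val = "wm"  ["wm"]
27. n3.sig = false  [C.tag > 4]
28. n14.ok = -3  [(if S₁.sig then S₀.key else E.sig) - 16]
29. n15.acc = 29  [29]
30. n16.wid = 14  [terminal]
31. n15.cnt = "pn"  ["pn"]
32. n15.fin = -5  [g.wid + A.acc - 48]
33. n15.pre = -3  [g.wid * 3 - 45]
34. n17.env = false  [A.fin > -5]
35. n18.acc = 16  [16]
36. n19.val = 12  [terminal]
37. n20.off = 14  [terminal]
38. n18.cnt = "uq"  ["uq"]
39. n18.fin = 5  [A.acc + h.off - 25]
40. n18.pre = 7  [b.val - 5]
41. n21.key = 29  [A.pre + A.fin + 17]
42. n22.wid = "vq"  [terminal]
43. n21.val = "mk"  ["mk"]
44. n21.sig = true  [S.key > 28]
45. n23.acc = 15  [terminal]
46. n17.off = 0  [e.acc - 15]
47. n17.tag = 29  [A.fin * -2 + 39]
48. n14.cnt = false  [C.off > 0]
49. n14.live = -4  [C.tag - 33]
50. n0.val = "wmp"  [S₁.val ++ "p"]
51. n0.sig = false  [false]

4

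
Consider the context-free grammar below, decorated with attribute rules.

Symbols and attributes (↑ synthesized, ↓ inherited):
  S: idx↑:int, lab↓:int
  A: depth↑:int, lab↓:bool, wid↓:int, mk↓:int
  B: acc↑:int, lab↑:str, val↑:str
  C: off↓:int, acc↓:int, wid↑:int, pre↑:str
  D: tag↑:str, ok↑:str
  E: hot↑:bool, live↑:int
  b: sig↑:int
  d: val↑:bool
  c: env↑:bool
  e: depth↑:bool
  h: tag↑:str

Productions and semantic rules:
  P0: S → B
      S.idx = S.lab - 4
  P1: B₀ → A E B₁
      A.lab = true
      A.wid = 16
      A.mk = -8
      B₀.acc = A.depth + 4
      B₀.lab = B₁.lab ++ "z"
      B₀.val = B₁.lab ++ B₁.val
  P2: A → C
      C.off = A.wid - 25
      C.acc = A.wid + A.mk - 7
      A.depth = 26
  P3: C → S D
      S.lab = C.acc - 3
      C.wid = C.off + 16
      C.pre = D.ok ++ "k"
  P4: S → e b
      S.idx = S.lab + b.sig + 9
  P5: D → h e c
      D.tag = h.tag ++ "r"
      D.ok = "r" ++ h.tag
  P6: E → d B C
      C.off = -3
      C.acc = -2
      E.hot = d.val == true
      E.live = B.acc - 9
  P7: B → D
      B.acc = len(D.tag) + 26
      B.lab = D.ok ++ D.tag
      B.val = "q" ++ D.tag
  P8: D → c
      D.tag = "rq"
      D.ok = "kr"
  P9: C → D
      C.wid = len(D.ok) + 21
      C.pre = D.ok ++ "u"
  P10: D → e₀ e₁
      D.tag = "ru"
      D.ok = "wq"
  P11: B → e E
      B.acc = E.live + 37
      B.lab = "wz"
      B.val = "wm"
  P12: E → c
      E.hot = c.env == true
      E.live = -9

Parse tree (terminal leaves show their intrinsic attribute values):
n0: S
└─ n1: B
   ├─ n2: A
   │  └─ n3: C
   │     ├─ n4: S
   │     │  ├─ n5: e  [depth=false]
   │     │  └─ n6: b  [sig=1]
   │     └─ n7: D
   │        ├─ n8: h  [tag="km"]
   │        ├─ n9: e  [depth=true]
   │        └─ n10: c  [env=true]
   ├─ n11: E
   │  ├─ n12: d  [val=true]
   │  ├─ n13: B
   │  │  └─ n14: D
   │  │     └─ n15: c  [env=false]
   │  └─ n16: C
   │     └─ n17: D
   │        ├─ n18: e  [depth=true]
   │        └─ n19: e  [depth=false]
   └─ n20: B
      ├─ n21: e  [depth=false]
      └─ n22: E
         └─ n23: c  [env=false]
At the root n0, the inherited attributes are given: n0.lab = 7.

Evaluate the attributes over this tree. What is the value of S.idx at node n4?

8

1. n0.lab = 7  [given at root]
2. n2.lab = true  [true]
3. n2.wid = 16  [16]
4. n2.mk = -8  [-8]
5. n3.off = -9  [A.wid - 25]
6. n3.acc = 1  [A.wid + A.mk - 7]
7. n4.lab = -2  [C.acc - 3]
8. n5.depth = false  [terminal]
9. n6.sig = 1  [terminal]
10. n4.idx = 8  [S.lab + b.sig + 9]
11. n8.tag = "km"  [terminal]
12. n9.depth = true  [terminal]
13. n10.env = true  [terminal]
14. n7.tag = "kmr"  [h.tag ++ "r"]
15. n7.ok = "rkm"  ["r" ++ h.tag]
16. n3.wid = 7  [C.off + 16]
17. n3.pre = "rkmk"  [D.ok ++ "k"]
18. n2.depth = 26  [26]
19. n12.val = true  [terminal]
20. n15.env = false  [terminal]
21. n14.tag = "rq"  ["rq"]
22. n14.ok = "kr"  ["kr"]
23. n13.acc = 28  [len(D.tag) + 26]
24. n13.lab = "krrq"  [D.ok ++ D.tag]
25. n13.val = "qrq"  ["q" ++ D.tag]
26. n16.off = -3  [-3]
27. n16.acc = -2  [-2]
28. n18.depth = true  [terminal]
29. n19.depth = false  [terminal]
30. n17.tag = "ru"  ["ru"]
31. n17.ok = "wq"  ["wq"]
32. n16.wid = 23  [len(D.ok) + 21]
33. n16.pre = "wqu"  [D.ok ++ "u"]
34. n11.hot = true  [d.val == true]
35. n11.live = 19  [B.acc - 9]
36. n21.depth = false  [terminal]
37. n23.env = false  [terminal]
38. n22.hot = false  [c.env == true]
39. n22.live = -9  [-9]
40. n20.acc = 28  [E.live + 37]
41. n20.lab = "wz"  ["wz"]
42. n20.val = "wm"  ["wm"]
43. n1.acc = 30  [A.depth + 4]
44. n1.lab = "wzz"  [B₁.lab ++ "z"]
45. n1.val = "wzwm"  [B₁.lab ++ B₁.val]
46. n0.idx = 3  [S.lab - 4]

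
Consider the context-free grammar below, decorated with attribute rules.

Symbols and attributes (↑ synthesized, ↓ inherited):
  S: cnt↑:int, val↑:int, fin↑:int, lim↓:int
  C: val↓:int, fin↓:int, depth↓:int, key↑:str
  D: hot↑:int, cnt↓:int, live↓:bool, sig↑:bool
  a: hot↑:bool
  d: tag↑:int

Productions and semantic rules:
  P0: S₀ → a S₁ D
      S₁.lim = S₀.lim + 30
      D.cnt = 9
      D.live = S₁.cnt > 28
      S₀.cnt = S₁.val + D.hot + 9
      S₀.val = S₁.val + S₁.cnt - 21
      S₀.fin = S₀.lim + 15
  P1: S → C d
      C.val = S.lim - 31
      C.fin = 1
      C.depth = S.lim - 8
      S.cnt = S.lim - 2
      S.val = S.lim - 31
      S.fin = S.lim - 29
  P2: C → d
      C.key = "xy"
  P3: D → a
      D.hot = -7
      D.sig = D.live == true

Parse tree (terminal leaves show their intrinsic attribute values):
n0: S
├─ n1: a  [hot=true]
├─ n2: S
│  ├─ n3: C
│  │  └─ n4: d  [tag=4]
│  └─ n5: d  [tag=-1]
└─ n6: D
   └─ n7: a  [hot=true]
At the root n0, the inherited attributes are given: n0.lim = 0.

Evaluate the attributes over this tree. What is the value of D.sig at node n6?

1. n0.lim = 0  [given at root]
2. n1.hot = true  [terminal]
3. n2.lim = 30  [S₀.lim + 30]
4. n3.val = -1  [S.lim - 31]
5. n3.fin = 1  [1]
6. n3.depth = 22  [S.lim - 8]
7. n4.tag = 4  [terminal]
8. n3.key = "xy"  ["xy"]
9. n5.tag = -1  [terminal]
10. n2.cnt = 28  [S.lim - 2]
11. n2.val = -1  [S.lim - 31]
12. n2.fin = 1  [S.lim - 29]
13. n6.cnt = 9  [9]
14. n6.live = false  [S₁.cnt > 28]
15. n7.hot = true  [terminal]
16. n6.hot = -7  [-7]
17. n6.sig = false  [D.live == true]
18. n0.cnt = 1  [S₁.val + D.hot + 9]
19. n0.val = 6  [S₁.val + S₁.cnt - 21]
20. n0.fin = 15  [S₀.lim + 15]

false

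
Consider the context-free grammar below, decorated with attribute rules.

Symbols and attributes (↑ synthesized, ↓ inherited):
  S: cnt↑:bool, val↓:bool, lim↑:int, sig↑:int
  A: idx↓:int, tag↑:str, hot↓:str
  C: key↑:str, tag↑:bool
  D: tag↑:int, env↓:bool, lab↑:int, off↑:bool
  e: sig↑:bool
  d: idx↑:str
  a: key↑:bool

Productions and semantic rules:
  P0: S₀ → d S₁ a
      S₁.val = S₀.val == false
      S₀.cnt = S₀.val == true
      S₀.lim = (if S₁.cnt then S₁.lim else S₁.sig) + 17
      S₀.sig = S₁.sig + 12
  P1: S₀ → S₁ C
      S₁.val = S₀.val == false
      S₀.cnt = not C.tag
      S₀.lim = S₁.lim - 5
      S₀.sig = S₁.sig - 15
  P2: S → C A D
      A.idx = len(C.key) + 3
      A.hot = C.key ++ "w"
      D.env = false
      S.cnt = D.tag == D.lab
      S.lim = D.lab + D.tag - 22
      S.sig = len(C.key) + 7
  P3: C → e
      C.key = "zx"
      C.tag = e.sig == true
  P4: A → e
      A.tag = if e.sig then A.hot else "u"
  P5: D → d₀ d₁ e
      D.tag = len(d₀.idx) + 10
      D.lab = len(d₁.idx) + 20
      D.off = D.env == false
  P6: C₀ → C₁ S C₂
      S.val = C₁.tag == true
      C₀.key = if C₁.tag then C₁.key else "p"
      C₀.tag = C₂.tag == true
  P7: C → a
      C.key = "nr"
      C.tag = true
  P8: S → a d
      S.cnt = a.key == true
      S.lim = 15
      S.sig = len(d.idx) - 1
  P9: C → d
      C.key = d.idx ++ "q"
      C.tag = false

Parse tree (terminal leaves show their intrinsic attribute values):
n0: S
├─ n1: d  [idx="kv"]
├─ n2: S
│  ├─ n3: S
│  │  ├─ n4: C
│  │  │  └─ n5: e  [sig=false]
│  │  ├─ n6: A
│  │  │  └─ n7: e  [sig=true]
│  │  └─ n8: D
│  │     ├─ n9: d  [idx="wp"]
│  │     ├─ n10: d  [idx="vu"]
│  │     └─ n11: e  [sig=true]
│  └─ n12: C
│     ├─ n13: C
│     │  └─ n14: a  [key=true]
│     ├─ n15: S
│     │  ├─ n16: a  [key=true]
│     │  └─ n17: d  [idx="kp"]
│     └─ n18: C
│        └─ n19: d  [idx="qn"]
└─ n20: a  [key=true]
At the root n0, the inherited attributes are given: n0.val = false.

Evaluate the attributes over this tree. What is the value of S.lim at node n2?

1. n0.val = false  [given at root]
2. n1.idx = "kv"  [terminal]
3. n2.val = true  [S₀.val == false]
4. n3.val = false  [S₀.val == false]
5. n5.sig = false  [terminal]
6. n4.key = "zx"  ["zx"]
7. n4.tag = false  [e.sig == true]
8. n6.idx = 5  [len(C.key) + 3]
9. n6.hot = "zxw"  [C.key ++ "w"]
10. n7.sig = true  [terminal]
11. n6.tag = "zxw"  [if e.sig then A.hot else "u"]
12. n8.env = false  [false]
13. n9.idx = "wp"  [terminal]
14. n10.idx = "vu"  [terminal]
15. n11.sig = true  [terminal]
16. n8.tag = 12  [len(d₀.idx) + 10]
17. n8.lab = 22  [len(d₁.idx) + 20]
18. n8.off = true  [D.env == false]
19. n3.cnt = false  [D.tag == D.lab]
20. n3.lim = 12  [D.lab + D.tag - 22]
21. n3.sig = 9  [len(C.key) + 7]
22. n14.key = true  [terminal]
23. n13.key = "nr"  ["nr"]
24. n13.tag = true  [true]
25. n15.val = true  [C₁.tag == true]
26. n16.key = true  [terminal]
27. n17.idx = "kp"  [terminal]
28. n15.cnt = true  [a.key == true]
29. n15.lim = 15  [15]
30. n15.sig = 1  [len(d.idx) - 1]
31. n19.idx = "qn"  [terminal]
32. n18.key = "qnq"  [d.idx ++ "q"]
33. n18.tag = false  [false]
34. n12.key = "nr"  [if C₁.tag then C₁.key else "p"]
35. n12.tag = false  [C₂.tag == true]
36. n2.cnt = true  [not C.tag]
37. n2.lim = 7  [S₁.lim - 5]
38. n2.sig = -6  [S₁.sig - 15]
39. n20.key = true  [terminal]
40. n0.cnt = false  [S₀.val == true]
41. n0.lim = 24  [(if S₁.cnt then S₁.lim else S₁.sig) + 17]
42. n0.sig = 6  [S₁.sig + 12]

7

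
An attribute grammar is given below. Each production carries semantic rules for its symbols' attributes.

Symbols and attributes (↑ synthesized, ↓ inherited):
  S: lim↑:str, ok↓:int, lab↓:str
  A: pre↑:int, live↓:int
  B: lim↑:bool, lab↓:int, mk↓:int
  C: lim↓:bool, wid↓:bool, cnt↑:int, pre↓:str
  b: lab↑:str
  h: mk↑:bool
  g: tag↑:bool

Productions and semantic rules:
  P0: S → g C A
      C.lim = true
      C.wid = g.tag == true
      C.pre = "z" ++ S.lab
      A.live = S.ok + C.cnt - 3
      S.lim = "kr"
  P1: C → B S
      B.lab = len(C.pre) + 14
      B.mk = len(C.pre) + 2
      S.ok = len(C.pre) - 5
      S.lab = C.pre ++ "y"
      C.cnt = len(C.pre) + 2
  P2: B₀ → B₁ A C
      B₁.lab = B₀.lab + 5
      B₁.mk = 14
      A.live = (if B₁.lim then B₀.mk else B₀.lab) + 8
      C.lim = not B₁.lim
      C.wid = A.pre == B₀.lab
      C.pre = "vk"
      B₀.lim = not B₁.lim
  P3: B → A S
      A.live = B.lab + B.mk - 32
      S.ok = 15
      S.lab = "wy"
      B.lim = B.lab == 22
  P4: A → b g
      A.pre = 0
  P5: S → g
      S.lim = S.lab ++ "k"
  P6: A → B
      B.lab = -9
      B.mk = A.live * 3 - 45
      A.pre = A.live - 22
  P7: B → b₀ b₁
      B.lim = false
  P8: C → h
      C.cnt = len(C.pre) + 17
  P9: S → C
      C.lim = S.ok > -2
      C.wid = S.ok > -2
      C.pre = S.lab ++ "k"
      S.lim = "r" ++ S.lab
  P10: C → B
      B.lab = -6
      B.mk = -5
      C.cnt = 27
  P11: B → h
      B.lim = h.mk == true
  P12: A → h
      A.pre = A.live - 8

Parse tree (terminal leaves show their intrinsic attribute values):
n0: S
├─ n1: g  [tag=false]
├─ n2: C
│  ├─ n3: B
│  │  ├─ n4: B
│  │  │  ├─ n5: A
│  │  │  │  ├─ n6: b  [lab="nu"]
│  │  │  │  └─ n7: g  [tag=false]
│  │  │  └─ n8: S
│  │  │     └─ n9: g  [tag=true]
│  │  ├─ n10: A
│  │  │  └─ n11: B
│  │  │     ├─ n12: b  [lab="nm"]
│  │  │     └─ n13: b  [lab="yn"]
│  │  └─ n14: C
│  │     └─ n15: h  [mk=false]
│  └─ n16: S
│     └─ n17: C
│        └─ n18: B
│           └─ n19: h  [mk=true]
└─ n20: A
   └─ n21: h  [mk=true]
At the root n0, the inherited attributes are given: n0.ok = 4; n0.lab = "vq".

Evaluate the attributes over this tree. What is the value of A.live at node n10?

13

1. n0.ok = 4  [given at root]
2. n0.lab = "vq"  [given at root]
3. n1.tag = false  [terminal]
4. n2.lim = true  [true]
5. n2.wid = false  [g.tag == true]
6. n2.pre = "zvq"  ["z" ++ S.lab]
7. n3.lab = 17  [len(C.pre) + 14]
8. n3.mk = 5  [len(C.pre) + 2]
9. n4.lab = 22  [B₀.lab + 5]
10. n4.mk = 14  [14]
11. n5.live = 4  [B.lab + B.mk - 32]
12. n6.lab = "nu"  [terminal]
13. n7.tag = false  [terminal]
14. n5.pre = 0  [0]
15. n8.ok = 15  [15]
16. n8.lab = "wy"  ["wy"]
17. n9.tag = true  [terminal]
18. n8.lim = "wyk"  [S.lab ++ "k"]
19. n4.lim = true  [B.lab == 22]
20. n10.live = 13  [(if B₁.lim then B₀.mk else B₀.lab) + 8]
21. n11.lab = -9  [-9]
22. n11.mk = -6  [A.live * 3 - 45]
23. n12.lab = "nm"  [terminal]
24. n13.lab = "yn"  [terminal]
25. n11.lim = false  [false]
26. n10.pre = -9  [A.live - 22]
27. n14.lim = false  [not B₁.lim]
28. n14.wid = false  [A.pre == B₀.lab]
29. n14.pre = "vk"  ["vk"]
30. n15.mk = false  [terminal]
31. n14.cnt = 19  [len(C.pre) + 17]
32. n3.lim = false  [not B₁.lim]
33. n16.ok = -2  [len(C.pre) - 5]
34. n16.lab = "zvqy"  [C.pre ++ "y"]
35. n17.lim = false  [S.ok > -2]
36. n17.wid = false  [S.ok > -2]
37. n17.pre = "zvqyk"  [S.lab ++ "k"]
38. n18.lab = -6  [-6]
39. n18.mk = -5  [-5]
40. n19.mk = true  [terminal]
41. n18.lim = true  [h.mk == true]
42. n17.cnt = 27  [27]
43. n16.lim = "rzvqy"  ["r" ++ S.lab]
44. n2.cnt = 5  [len(C.pre) + 2]
45. n20.live = 6  [S.ok + C.cnt - 3]
46. n21.mk = true  [terminal]
47. n20.pre = -2  [A.live - 8]
48. n0.lim = "kr"  ["kr"]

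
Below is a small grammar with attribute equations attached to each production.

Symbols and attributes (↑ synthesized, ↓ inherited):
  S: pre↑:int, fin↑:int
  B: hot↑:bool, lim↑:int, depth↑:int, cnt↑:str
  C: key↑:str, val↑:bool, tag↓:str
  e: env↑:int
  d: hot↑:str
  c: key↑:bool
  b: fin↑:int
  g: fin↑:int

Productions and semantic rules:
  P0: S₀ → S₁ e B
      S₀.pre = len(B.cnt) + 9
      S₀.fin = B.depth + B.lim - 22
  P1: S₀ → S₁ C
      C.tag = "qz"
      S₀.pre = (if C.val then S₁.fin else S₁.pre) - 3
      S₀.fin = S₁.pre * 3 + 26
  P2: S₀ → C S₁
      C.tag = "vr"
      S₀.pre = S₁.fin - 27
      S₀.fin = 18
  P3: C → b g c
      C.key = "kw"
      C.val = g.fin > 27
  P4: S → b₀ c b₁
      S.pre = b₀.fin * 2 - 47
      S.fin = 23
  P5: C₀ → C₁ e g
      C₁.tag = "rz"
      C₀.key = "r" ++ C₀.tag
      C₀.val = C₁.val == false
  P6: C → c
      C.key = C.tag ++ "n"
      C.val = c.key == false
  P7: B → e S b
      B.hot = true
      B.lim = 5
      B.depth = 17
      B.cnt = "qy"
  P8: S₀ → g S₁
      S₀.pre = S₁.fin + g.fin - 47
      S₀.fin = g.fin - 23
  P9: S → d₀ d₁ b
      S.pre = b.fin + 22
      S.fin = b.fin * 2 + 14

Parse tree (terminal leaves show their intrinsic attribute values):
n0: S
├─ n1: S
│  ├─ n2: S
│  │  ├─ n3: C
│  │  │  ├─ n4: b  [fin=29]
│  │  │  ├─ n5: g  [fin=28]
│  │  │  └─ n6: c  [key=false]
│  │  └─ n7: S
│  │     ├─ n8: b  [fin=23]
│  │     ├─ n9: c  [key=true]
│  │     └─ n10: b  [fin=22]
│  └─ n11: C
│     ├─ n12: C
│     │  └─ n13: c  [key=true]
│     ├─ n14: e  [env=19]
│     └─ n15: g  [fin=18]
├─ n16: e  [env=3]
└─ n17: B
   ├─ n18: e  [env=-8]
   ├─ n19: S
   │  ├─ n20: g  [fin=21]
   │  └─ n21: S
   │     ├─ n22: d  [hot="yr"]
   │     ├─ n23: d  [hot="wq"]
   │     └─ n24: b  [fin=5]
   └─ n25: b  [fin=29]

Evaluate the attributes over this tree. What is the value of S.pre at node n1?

15

1. n3.tag = "vr"  ["vr"]
2. n4.fin = 29  [terminal]
3. n5.fin = 28  [terminal]
4. n6.key = false  [terminal]
5. n3.key = "kw"  ["kw"]
6. n3.val = true  [g.fin > 27]
7. n8.fin = 23  [terminal]
8. n9.key = true  [terminal]
9. n10.fin = 22  [terminal]
10. n7.pre = -1  [b₀.fin * 2 - 47]
11. n7.fin = 23  [23]
12. n2.pre = -4  [S₁.fin - 27]
13. n2.fin = 18  [18]
14. n11.tag = "qz"  ["qz"]
15. n12.tag = "rz"  ["rz"]
16. n13.key = true  [terminal]
17. n12.key = "rzn"  [C.tag ++ "n"]
18. n12.val = false  [c.key == false]
19. n14.env = 19  [terminal]
20. n15.fin = 18  [terminal]
21. n11.key = "rqz"  ["r" ++ C₀.tag]
22. n11.val = true  [C₁.val == false]
23. n1.pre = 15  [(if C.val then S₁.fin else S₁.pre) - 3]
24. n1.fin = 14  [S₁.pre * 3 + 26]
25. n16.env = 3  [terminal]
26. n18.env = -8  [terminal]
27. n20.fin = 21  [terminal]
28. n22.hot = "yr"  [terminal]
29. n23.hot = "wq"  [terminal]
30. n24.fin = 5  [terminal]
31. n21.pre = 27  [b.fin + 22]
32. n21.fin = 24  [b.fin * 2 + 14]
33. n19.pre = -2  [S₁.fin + g.fin - 47]
34. n19.fin = -2  [g.fin - 23]
35. n25.fin = 29  [terminal]
36. n17.hot = true  [true]
37. n17.lim = 5  [5]
38. n17.depth = 17  [17]
39. n17.cnt = "qy"  ["qy"]
40. n0.pre = 11  [len(B.cnt) + 9]
41. n0.fin = 0  [B.depth + B.lim - 22]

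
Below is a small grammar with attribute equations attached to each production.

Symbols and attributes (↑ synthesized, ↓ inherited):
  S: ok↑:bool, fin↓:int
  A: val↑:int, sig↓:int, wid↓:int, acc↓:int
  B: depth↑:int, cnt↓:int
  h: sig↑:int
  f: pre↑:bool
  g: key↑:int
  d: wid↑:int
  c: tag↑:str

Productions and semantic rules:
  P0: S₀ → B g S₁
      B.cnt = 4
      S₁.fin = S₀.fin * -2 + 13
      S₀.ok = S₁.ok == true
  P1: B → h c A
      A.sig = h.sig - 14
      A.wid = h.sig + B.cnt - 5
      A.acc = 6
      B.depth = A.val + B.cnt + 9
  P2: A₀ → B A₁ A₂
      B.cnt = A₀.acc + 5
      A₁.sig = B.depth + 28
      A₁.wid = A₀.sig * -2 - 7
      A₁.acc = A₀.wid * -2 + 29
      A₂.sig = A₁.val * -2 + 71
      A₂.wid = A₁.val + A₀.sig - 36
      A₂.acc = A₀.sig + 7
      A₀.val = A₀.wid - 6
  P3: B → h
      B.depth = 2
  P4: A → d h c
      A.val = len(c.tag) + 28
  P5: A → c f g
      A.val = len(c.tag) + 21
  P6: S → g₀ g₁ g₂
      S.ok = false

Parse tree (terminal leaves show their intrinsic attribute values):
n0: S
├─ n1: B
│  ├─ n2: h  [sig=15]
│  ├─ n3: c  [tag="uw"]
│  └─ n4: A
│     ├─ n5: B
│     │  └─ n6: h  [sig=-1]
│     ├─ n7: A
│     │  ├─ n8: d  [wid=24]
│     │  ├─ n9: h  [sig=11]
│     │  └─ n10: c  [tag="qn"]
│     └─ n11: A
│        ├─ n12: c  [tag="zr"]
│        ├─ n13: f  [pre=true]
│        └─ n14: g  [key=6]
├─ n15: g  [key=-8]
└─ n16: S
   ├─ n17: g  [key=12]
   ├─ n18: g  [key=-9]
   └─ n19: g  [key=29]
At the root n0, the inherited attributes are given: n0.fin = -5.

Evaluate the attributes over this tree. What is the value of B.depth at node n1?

21

1. n0.fin = -5  [given at root]
2. n1.cnt = 4  [4]
3. n2.sig = 15  [terminal]
4. n3.tag = "uw"  [terminal]
5. n4.sig = 1  [h.sig - 14]
6. n4.wid = 14  [h.sig + B.cnt - 5]
7. n4.acc = 6  [6]
8. n5.cnt = 11  [A₀.acc + 5]
9. n6.sig = -1  [terminal]
10. n5.depth = 2  [2]
11. n7.sig = 30  [B.depth + 28]
12. n7.wid = -9  [A₀.sig * -2 - 7]
13. n7.acc = 1  [A₀.wid * -2 + 29]
14. n8.wid = 24  [terminal]
15. n9.sig = 11  [terminal]
16. n10.tag = "qn"  [terminal]
17. n7.val = 30  [len(c.tag) + 28]
18. n11.sig = 11  [A₁.val * -2 + 71]
19. n11.wid = -5  [A₁.val + A₀.sig - 36]
20. n11.acc = 8  [A₀.sig + 7]
21. n12.tag = "zr"  [terminal]
22. n13.pre = true  [terminal]
23. n14.key = 6  [terminal]
24. n11.val = 23  [len(c.tag) + 21]
25. n4.val = 8  [A₀.wid - 6]
26. n1.depth = 21  [A.val + B.cnt + 9]
27. n15.key = -8  [terminal]
28. n16.fin = 23  [S₀.fin * -2 + 13]
29. n17.key = 12  [terminal]
30. n18.key = -9  [terminal]
31. n19.key = 29  [terminal]
32. n16.ok = false  [false]
33. n0.ok = false  [S₁.ok == true]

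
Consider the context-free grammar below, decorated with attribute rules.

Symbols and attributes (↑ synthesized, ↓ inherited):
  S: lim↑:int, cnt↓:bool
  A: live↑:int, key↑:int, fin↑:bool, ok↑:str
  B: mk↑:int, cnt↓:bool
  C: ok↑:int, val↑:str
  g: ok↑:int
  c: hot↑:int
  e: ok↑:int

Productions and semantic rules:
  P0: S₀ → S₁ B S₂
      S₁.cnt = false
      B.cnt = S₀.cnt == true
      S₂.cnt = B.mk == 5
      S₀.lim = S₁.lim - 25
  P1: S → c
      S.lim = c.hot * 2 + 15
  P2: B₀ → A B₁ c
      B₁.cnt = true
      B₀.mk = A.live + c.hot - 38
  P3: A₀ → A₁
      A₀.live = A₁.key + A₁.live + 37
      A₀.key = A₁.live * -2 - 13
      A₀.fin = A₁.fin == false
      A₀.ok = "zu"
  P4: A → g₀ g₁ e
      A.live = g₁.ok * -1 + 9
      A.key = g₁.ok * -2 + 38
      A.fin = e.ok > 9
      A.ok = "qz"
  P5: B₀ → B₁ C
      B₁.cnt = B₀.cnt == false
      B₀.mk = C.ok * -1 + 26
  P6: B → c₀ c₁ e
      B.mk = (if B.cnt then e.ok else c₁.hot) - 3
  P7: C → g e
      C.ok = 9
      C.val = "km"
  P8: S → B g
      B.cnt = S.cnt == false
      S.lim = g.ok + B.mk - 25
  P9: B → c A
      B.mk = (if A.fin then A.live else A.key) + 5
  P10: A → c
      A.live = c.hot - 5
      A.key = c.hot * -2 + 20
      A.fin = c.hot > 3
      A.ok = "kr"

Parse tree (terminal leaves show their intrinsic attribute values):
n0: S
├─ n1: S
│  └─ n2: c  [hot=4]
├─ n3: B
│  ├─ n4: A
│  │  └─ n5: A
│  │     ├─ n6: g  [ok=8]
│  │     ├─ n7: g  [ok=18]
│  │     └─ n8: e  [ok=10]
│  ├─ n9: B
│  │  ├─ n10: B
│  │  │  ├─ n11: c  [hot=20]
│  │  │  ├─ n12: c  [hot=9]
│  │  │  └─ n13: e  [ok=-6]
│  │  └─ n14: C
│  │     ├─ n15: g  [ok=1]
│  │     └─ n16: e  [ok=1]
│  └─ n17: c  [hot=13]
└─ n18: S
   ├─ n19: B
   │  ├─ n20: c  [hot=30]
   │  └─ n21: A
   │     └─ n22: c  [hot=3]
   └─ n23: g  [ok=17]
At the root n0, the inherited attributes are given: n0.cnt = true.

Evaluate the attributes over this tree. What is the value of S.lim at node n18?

11

1. n0.cnt = true  [given at root]
2. n1.cnt = false  [false]
3. n2.hot = 4  [terminal]
4. n1.lim = 23  [c.hot * 2 + 15]
5. n3.cnt = true  [S₀.cnt == true]
6. n6.ok = 8  [terminal]
7. n7.ok = 18  [terminal]
8. n8.ok = 10  [terminal]
9. n5.live = -9  [g₁.ok * -1 + 9]
10. n5.key = 2  [g₁.ok * -2 + 38]
11. n5.fin = true  [e.ok > 9]
12. n5.ok = "qz"  ["qz"]
13. n4.live = 30  [A₁.key + A₁.live + 37]
14. n4.key = 5  [A₁.live * -2 - 13]
15. n4.fin = false  [A₁.fin == false]
16. n4.ok = "zu"  ["zu"]
17. n9.cnt = true  [true]
18. n10.cnt = false  [B₀.cnt == false]
19. n11.hot = 20  [terminal]
20. n12.hot = 9  [terminal]
21. n13.ok = -6  [terminal]
22. n10.mk = 6  [(if B.cnt then e.ok else c₁.hot) - 3]
23. n15.ok = 1  [terminal]
24. n16.ok = 1  [terminal]
25. n14.ok = 9  [9]
26. n14.val = "km"  ["km"]
27. n9.mk = 17  [C.ok * -1 + 26]
28. n17.hot = 13  [terminal]
29. n3.mk = 5  [A.live + c.hot - 38]
30. n18.cnt = true  [B.mk == 5]
31. n19.cnt = false  [S.cnt == false]
32. n20.hot = 30  [terminal]
33. n22.hot = 3  [terminal]
34. n21.live = -2  [c.hot - 5]
35. n21.key = 14  [c.hot * -2 + 20]
36. n21.fin = false  [c.hot > 3]
37. n21.ok = "kr"  ["kr"]
38. n19.mk = 19  [(if A.fin then A.live else A.key) + 5]
39. n23.ok = 17  [terminal]
40. n18.lim = 11  [g.ok + B.mk - 25]
41. n0.lim = -2  [S₁.lim - 25]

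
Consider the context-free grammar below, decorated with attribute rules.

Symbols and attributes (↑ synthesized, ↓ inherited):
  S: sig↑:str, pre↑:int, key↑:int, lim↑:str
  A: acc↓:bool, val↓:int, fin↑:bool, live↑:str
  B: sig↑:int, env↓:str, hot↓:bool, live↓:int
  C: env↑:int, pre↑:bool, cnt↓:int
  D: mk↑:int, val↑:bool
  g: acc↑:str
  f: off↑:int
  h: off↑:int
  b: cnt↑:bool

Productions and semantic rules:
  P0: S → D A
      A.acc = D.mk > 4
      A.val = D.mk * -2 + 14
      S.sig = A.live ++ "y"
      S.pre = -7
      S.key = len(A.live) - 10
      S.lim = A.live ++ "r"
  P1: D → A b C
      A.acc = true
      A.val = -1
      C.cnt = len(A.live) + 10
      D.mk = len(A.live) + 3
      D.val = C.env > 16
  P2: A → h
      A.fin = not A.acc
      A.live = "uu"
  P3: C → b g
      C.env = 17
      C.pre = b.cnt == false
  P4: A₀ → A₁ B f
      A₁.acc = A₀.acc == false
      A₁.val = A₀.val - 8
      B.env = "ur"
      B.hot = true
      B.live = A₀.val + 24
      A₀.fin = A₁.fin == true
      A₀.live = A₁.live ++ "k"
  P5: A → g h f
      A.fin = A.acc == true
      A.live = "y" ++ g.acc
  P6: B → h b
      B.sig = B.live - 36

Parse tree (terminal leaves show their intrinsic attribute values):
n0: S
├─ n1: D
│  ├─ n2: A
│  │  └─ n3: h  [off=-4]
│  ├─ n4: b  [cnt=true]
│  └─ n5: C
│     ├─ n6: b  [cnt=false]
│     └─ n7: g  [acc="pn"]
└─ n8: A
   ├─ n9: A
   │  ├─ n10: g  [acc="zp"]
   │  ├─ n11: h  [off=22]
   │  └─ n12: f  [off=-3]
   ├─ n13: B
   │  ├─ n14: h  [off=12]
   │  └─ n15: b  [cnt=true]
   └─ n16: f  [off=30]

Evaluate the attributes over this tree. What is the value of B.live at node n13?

1. n2.acc = true  [true]
2. n2.val = -1  [-1]
3. n3.off = -4  [terminal]
4. n2.fin = false  [not A.acc]
5. n2.live = "uu"  ["uu"]
6. n4.cnt = true  [terminal]
7. n5.cnt = 12  [len(A.live) + 10]
8. n6.cnt = false  [terminal]
9. n7.acc = "pn"  [terminal]
10. n5.env = 17  [17]
11. n5.pre = true  [b.cnt == false]
12. n1.mk = 5  [len(A.live) + 3]
13. n1.val = true  [C.env > 16]
14. n8.acc = true  [D.mk > 4]
15. n8.val = 4  [D.mk * -2 + 14]
16. n9.acc = false  [A₀.acc == false]
17. n9.val = -4  [A₀.val - 8]
18. n10.acc = "zp"  [terminal]
19. n11.off = 22  [terminal]
20. n12.off = -3  [terminal]
21. n9.fin = false  [A.acc == true]
22. n9.live = "yzp"  ["y" ++ g.acc]
23. n13.env = "ur"  ["ur"]
24. n13.hot = true  [true]
25. n13.live = 28  [A₀.val + 24]
26. n14.off = 12  [terminal]
27. n15.cnt = true  [terminal]
28. n13.sig = -8  [B.live - 36]
29. n16.off = 30  [terminal]
30. n8.fin = false  [A₁.fin == true]
31. n8.live = "yzpk"  [A₁.live ++ "k"]
32. n0.sig = "yzpky"  [A.live ++ "y"]
33. n0.pre = -7  [-7]
34. n0.key = -6  [len(A.live) - 10]
35. n0.lim = "yzpkr"  [A.live ++ "r"]

28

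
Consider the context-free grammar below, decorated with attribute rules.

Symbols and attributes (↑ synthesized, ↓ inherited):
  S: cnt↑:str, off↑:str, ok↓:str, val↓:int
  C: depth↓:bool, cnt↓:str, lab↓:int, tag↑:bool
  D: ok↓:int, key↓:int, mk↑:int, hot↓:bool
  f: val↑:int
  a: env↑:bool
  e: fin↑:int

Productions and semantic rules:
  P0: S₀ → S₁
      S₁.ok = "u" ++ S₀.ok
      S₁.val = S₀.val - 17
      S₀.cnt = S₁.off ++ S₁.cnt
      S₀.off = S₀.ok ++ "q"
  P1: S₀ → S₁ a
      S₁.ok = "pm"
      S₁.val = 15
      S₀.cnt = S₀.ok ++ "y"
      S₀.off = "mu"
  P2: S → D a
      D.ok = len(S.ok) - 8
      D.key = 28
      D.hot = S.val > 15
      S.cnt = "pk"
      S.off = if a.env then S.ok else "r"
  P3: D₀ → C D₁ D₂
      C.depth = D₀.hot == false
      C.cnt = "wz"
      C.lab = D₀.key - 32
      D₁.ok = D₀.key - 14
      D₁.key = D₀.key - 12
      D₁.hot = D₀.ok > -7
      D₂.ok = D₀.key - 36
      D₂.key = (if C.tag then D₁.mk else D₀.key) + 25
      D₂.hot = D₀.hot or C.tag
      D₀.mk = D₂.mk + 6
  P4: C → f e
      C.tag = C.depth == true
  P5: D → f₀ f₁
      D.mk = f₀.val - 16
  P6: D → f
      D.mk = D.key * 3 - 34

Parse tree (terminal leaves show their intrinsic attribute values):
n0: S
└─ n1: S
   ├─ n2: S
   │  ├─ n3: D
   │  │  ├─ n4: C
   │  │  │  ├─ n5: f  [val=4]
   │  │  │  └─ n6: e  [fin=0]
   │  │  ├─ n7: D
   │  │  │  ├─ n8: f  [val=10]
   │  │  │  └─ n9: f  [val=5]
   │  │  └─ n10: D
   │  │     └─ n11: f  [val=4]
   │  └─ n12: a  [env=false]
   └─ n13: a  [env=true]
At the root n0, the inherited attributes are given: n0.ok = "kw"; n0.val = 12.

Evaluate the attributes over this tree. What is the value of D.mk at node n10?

1. n0.ok = "kw"  [given at root]
2. n0.val = 12  [given at root]
3. n1.ok = "ukw"  ["u" ++ S₀.ok]
4. n1.val = -5  [S₀.val - 17]
5. n2.ok = "pm"  ["pm"]
6. n2.val = 15  [15]
7. n3.ok = -6  [len(S.ok) - 8]
8. n3.key = 28  [28]
9. n3.hot = false  [S.val > 15]
10. n4.depth = true  [D₀.hot == false]
11. n4.cnt = "wz"  ["wz"]
12. n4.lab = -4  [D₀.key - 32]
13. n5.val = 4  [terminal]
14. n6.fin = 0  [terminal]
15. n4.tag = true  [C.depth == true]
16. n7.ok = 14  [D₀.key - 14]
17. n7.key = 16  [D₀.key - 12]
18. n7.hot = true  [D₀.ok > -7]
19. n8.val = 10  [terminal]
20. n9.val = 5  [terminal]
21. n7.mk = -6  [f₀.val - 16]
22. n10.ok = -8  [D₀.key - 36]
23. n10.key = 19  [(if C.tag then D₁.mk else D₀.key) + 25]
24. n10.hot = true  [D₀.hot or C.tag]
25. n11.val = 4  [terminal]
26. n10.mk = 23  [D.key * 3 - 34]
27. n3.mk = 29  [D₂.mk + 6]
28. n12.env = false  [terminal]
29. n2.cnt = "pk"  ["pk"]
30. n2.off = "r"  [if a.env then S.ok else "r"]
31. n13.env = true  [terminal]
32. n1.cnt = "ukwy"  [S₀.ok ++ "y"]
33. n1.off = "mu"  ["mu"]
34. n0.cnt = "muukwy"  [S₁.off ++ S₁.cnt]
35. n0.off = "kwq"  [S₀.ok ++ "q"]

23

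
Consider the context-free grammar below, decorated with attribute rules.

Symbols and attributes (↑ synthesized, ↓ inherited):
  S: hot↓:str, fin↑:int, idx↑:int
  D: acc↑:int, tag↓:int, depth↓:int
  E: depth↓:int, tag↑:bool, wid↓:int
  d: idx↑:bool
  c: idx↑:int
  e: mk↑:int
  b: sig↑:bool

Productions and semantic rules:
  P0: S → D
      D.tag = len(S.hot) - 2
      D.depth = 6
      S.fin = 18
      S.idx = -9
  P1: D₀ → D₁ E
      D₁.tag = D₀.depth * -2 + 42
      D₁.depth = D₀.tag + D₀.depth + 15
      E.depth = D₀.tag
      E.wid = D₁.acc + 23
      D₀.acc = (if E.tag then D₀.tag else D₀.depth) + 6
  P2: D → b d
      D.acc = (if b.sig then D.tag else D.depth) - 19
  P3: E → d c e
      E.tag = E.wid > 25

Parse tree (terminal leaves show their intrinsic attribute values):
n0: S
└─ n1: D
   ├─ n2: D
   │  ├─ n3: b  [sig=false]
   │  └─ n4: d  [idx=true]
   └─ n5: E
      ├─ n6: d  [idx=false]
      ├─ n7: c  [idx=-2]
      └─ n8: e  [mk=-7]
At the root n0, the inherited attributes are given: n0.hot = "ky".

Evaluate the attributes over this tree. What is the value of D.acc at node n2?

1. n0.hot = "ky"  [given at root]
2. n1.tag = 0  [len(S.hot) - 2]
3. n1.depth = 6  [6]
4. n2.tag = 30  [D₀.depth * -2 + 42]
5. n2.depth = 21  [D₀.tag + D₀.depth + 15]
6. n3.sig = false  [terminal]
7. n4.idx = true  [terminal]
8. n2.acc = 2  [(if b.sig then D.tag else D.depth) - 19]
9. n5.depth = 0  [D₀.tag]
10. n5.wid = 25  [D₁.acc + 23]
11. n6.idx = false  [terminal]
12. n7.idx = -2  [terminal]
13. n8.mk = -7  [terminal]
14. n5.tag = false  [E.wid > 25]
15. n1.acc = 12  [(if E.tag then D₀.tag else D₀.depth) + 6]
16. n0.fin = 18  [18]
17. n0.idx = -9  [-9]

2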